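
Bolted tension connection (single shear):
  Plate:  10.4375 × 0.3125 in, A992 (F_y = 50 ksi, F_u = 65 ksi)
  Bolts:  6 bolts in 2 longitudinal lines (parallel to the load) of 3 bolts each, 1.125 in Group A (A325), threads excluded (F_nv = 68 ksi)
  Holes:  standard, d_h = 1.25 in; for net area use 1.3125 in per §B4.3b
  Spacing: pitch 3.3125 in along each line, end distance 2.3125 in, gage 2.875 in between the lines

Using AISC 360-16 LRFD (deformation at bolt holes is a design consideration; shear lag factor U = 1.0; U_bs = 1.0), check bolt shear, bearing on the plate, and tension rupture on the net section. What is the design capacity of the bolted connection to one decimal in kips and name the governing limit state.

Bolt shear: A_b = π(1.125)²/4 = 0.99402 in². φR_n = 0.75 × 68 × 0.99402 × 6 × 1 = 304.2 kips.
Bearing (0.3125 in plate, F_u = 65 ksi): end bolts L_c = 2.3125 − 1.25/2 = 1.6875, R_n = min(1.2×1.6875×0.3125×65, 2.4×1.125×0.3125×65) = 41.133 kips/bolt; interior L_c = 3.3125 − 1.25 = 2.0625, R_n = 50.273 kips/bolt. φR_n = 0.75 × (2×41.133 + 4×50.273) = 212.5 kips.
Tension rupture (net): A_n = (10.4375 − 2×1.3125)×0.3125 = 2.4414 in² (U = 1.0, A_e = A_n). φR_n = 0.75 × 65 × 2.4414 = 119.0 kips.
Governing: min(304.2, 212.5, 119.0) = 119.0 kips → net-section rupture.

119.0 kips (net-section rupture governs)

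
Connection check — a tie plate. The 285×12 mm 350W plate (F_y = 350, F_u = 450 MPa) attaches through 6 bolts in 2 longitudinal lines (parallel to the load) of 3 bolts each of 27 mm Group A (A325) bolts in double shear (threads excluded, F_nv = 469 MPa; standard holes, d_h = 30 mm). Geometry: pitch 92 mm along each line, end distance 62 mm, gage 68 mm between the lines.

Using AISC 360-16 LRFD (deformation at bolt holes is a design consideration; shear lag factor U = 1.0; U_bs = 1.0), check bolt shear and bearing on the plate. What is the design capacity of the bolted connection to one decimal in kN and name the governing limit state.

1506.6 kN (bearing governs)

Bolt shear: A_b = π(27)²/4 = 572.56 mm². φR_n = 0.75 × 469 × 572.56 × 6 × 2 = 2416.8 kN.
Bearing (12 mm plate, F_u = 450 MPa): end bolts L_c = 62 − 30/2 = 47, R_n = min(1.2×47×12×450, 2.4×27×12×450) = 304.56 kN/bolt; interior L_c = 92 − 30 = 62, R_n = 349.92 kN/bolt. φR_n = 0.75 × (2×304.56 + 4×349.92) = 1506.6 kN.
Governing: min(2416.8, 1506.6) = 1506.6 kN → bearing.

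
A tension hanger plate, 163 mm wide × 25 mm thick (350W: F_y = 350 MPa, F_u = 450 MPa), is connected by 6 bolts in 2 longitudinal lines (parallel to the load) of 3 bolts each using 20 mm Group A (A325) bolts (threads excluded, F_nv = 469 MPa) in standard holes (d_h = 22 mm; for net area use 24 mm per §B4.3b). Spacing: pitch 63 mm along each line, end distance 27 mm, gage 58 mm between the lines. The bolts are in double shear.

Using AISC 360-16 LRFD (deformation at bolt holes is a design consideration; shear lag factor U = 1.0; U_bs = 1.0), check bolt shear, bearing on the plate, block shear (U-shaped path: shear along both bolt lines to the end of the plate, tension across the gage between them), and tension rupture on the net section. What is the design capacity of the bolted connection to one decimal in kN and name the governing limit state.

970.3 kN (net-section rupture governs)

Bolt shear: A_b = π(20)²/4 = 314.16 mm². φR_n = 0.75 × 469 × 314.16 × 6 × 2 = 1326.1 kN.
Bearing (25 mm plate, F_u = 450 MPa): end bolts L_c = 27 − 22/2 = 16, R_n = min(1.2×16×25×450, 2.4×20×25×450) = 216 kN/bolt; interior L_c = 63 − 22 = 41, R_n = 540 kN/bolt. φR_n = 0.75 × (2×216 + 4×540) = 1944.0 kN.
Block shear: shear path 2×[27+2×63] = 2×153 mm, A_gv = 7650, A_nv = 2×(153 − 2.5×24)×25 = 4650 mm²; tension across gage: (58 − 1×24)×25 = 850 mm². R_n = min(0.6×450×4650, 0.6×350×7650) + 1.0×450×850 = min(1255.5, 1606.5) + 382.5 = 1638 kN. φR_n = 0.75 × 1638 = 1228.5 kN.
Tension rupture (net): A_n = (163 − 2×24)×25 = 2875 mm² (U = 1.0, A_e = A_n). φR_n = 0.75 × 450 × 2875 = 970.3 kN.
Governing: min(1326.1, 1944.0, 1228.5, 970.3) = 970.3 kN → net-section rupture.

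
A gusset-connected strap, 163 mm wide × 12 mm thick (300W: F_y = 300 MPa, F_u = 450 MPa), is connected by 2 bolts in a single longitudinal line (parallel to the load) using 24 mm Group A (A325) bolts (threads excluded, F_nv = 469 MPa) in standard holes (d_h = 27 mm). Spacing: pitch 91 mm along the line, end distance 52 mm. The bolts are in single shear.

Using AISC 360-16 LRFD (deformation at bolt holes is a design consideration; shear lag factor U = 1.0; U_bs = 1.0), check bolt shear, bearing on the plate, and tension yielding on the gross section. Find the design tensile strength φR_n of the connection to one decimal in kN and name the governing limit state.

Bolt shear: A_b = π(24)²/4 = 452.39 mm². φR_n = 0.75 × 469 × 452.39 × 2 × 1 = 318.3 kN.
Bearing (12 mm plate, F_u = 450 MPa): end bolts L_c = 52 − 27/2 = 38.5, R_n = min(1.2×38.5×12×450, 2.4×24×12×450) = 249.48 kN/bolt; interior L_c = 91 − 27 = 64, R_n = 311.04 kN/bolt. φR_n = 0.75 × (1×249.48 + 1×311.04) = 420.4 kN.
Tension yield (gross): A_g = 163×12 = 1956 mm². φR_n = 0.90 × 300 × 1956 = 528.1 kN.
Governing: min(318.3, 420.4, 528.1) = 318.3 kN → bolt shear.

318.3 kN (bolt shear governs)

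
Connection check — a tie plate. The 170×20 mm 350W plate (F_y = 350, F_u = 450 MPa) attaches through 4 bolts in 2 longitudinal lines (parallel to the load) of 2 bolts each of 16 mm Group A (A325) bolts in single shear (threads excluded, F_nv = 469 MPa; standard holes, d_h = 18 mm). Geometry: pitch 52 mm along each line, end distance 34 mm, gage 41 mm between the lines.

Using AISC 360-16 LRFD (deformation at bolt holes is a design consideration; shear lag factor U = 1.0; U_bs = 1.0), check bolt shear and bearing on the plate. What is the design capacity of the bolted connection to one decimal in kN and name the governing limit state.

Bolt shear: A_b = π(16)²/4 = 201.06 mm². φR_n = 0.75 × 469 × 201.06 × 4 × 1 = 282.9 kN.
Bearing (20 mm plate, F_u = 450 MPa): end bolts L_c = 34 − 18/2 = 25, R_n = min(1.2×25×20×450, 2.4×16×20×450) = 270 kN/bolt; interior L_c = 52 − 18 = 34, R_n = 345.6 kN/bolt. φR_n = 0.75 × (2×270 + 2×345.6) = 923.4 kN.
Governing: min(282.9, 923.4) = 282.9 kN → bolt shear.

282.9 kN (bolt shear governs)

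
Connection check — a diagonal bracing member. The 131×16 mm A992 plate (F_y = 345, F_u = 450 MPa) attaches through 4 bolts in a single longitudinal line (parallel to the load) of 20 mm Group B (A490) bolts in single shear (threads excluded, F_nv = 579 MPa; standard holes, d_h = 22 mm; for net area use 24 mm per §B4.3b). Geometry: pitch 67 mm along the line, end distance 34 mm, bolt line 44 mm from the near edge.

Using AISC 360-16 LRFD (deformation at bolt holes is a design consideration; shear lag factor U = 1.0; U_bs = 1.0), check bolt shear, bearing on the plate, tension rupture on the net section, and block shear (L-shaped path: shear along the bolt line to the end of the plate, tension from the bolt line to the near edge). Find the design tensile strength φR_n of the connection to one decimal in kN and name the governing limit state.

Bolt shear: A_b = π(20)²/4 = 314.16 mm². φR_n = 0.75 × 579 × 314.16 × 4 × 1 = 545.7 kN.
Bearing (16 mm plate, F_u = 450 MPa): end bolts L_c = 34 − 22/2 = 23, R_n = min(1.2×23×16×450, 2.4×20×16×450) = 198.72 kN/bolt; interior L_c = 67 − 22 = 45, R_n = 345.6 kN/bolt. φR_n = 0.75 × (1×198.72 + 3×345.6) = 926.6 kN.
Tension rupture (net): A_n = (131 − 1×24)×16 = 1712 mm² (U = 1.0, A_e = A_n). φR_n = 0.75 × 450 × 1712 = 577.8 kN.
Block shear: shear path 1×[34+3×67] = 1×235 mm, A_gv = 3760, A_nv = 1×(235 − 3.5×24)×16 = 2416 mm²; tension to near edge: (44 − 0.5×24)×16 = 512 mm². R_n = min(0.6×450×2416, 0.6×345×3760) + 1.0×450×512 = min(652.32, 778.32) + 230.4 = 882.72 kN. φR_n = 0.75 × 882.72 = 662.0 kN.
Governing: min(545.7, 926.6, 577.8, 662.0) = 545.7 kN → bolt shear.

545.7 kN (bolt shear governs)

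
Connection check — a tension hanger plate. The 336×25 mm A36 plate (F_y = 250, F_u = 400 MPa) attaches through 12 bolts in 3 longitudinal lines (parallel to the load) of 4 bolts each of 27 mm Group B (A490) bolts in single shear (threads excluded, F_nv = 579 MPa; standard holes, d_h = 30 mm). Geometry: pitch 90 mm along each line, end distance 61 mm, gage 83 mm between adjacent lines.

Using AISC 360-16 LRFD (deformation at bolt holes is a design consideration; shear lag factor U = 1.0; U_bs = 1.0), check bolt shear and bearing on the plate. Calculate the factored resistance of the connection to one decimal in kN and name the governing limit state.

Bolt shear: A_b = π(27)²/4 = 572.56 mm². φR_n = 0.75 × 579 × 572.56 × 12 × 1 = 2983.6 kN.
Bearing (25 mm plate, F_u = 400 MPa): end bolts L_c = 61 − 30/2 = 46, R_n = min(1.2×46×25×400, 2.4×27×25×400) = 552 kN/bolt; interior L_c = 90 − 30 = 60, R_n = 648 kN/bolt. φR_n = 0.75 × (3×552 + 9×648) = 5616.0 kN.
Governing: min(2983.6, 5616.0) = 2983.6 kN → bolt shear.

2983.6 kN (bolt shear governs)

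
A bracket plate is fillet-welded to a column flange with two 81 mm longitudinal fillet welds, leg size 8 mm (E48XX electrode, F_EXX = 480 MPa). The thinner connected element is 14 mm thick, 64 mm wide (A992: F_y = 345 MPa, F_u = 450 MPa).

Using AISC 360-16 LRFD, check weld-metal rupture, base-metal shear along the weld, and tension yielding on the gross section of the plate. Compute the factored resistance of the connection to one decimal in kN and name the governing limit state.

197.9 kN (weld metal governs)

Weld metal: throat = 0.707×8 = 5.656 mm, L = 2×81 = 162 mm. φR_n = 0.75 × 0.6 × 480 × 5.656 × 162 = 197.9 kN.
Base metal shear (14 mm plate): yield φR_n = 1.0×0.6×345×14×162 = 469.5 kN; rupture φR_n = 0.75×0.6×450×14×162 = 459.3 kN; take 459.3 kN (rupture).
Tension yield (gross): A_g = 64×14 = 896 mm². φR_n = 0.90 × 345 × 896 = 278.2 kN.
Governing: min(197.9, 459.3, 278.2) = 197.9 kN → weld metal.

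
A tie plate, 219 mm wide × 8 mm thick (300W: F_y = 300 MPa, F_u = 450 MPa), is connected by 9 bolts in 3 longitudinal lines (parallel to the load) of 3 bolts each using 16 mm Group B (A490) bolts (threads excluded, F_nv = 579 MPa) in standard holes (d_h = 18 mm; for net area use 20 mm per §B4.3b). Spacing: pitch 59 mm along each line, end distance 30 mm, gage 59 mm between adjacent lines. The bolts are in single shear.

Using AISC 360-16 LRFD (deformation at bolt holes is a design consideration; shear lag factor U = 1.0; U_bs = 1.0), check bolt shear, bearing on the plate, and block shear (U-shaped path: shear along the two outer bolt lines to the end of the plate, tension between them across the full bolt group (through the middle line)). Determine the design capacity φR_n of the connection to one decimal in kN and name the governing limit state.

528.1 kN (block shear governs)

Bolt shear: A_b = π(16)²/4 = 201.06 mm². φR_n = 0.75 × 579 × 201.06 × 9 × 1 = 785.8 kN.
Bearing (8 mm plate, F_u = 450 MPa): end bolts L_c = 30 − 18/2 = 21, R_n = min(1.2×21×8×450, 2.4×16×8×450) = 90.72 kN/bolt; interior L_c = 59 − 18 = 41, R_n = 138.24 kN/bolt. φR_n = 0.75 × (3×90.72 + 6×138.24) = 826.2 kN.
Block shear: shear path 2×[30+2×59] = 2×148 mm, A_gv = 2368, A_nv = 2×(148 − 2.5×20)×8 = 1568 mm²; tension across gage: (118 − 2×20)×8 = 624 mm². R_n = min(0.6×450×1568, 0.6×300×2368) + 1.0×450×624 = min(423.36, 426.24) + 280.8 = 704.16 kN. φR_n = 0.75 × 704.16 = 528.1 kN.
Governing: min(785.8, 826.2, 528.1) = 528.1 kN → block shear.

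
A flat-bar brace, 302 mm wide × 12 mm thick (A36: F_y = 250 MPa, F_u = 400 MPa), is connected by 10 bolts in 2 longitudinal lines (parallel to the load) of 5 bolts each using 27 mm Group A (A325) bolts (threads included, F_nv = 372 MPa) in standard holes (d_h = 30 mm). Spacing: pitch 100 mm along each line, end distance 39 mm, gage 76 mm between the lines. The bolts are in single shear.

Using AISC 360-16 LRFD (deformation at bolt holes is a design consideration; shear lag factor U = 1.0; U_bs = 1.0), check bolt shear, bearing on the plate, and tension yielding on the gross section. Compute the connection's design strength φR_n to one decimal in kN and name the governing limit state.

815.4 kN (gross-section yield governs)

Bolt shear: A_b = π(27)²/4 = 572.56 mm². φR_n = 0.75 × 372 × 572.56 × 10 × 1 = 1597.4 kN.
Bearing (12 mm plate, F_u = 400 MPa): end bolts L_c = 39 − 30/2 = 24, R_n = min(1.2×24×12×400, 2.4×27×12×400) = 138.24 kN/bolt; interior L_c = 100 − 30 = 70, R_n = 311.04 kN/bolt. φR_n = 0.75 × (2×138.24 + 8×311.04) = 2073.6 kN.
Tension yield (gross): A_g = 302×12 = 3624 mm². φR_n = 0.90 × 250 × 3624 = 815.4 kN.
Governing: min(1597.4, 2073.6, 815.4) = 815.4 kN → gross-section yield.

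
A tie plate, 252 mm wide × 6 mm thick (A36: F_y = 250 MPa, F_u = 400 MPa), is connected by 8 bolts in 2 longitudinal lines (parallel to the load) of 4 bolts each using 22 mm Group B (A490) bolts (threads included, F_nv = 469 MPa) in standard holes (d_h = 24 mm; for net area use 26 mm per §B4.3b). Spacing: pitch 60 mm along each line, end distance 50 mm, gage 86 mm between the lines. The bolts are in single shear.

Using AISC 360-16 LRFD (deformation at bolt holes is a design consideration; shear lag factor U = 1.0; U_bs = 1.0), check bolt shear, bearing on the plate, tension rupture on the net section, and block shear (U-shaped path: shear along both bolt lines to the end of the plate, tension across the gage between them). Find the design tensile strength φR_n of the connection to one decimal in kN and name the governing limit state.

Bolt shear: A_b = π(22)²/4 = 380.13 mm². φR_n = 0.75 × 469 × 380.13 × 8 × 1 = 1069.7 kN.
Bearing (6 mm plate, F_u = 400 MPa): end bolts L_c = 50 − 24/2 = 38, R_n = min(1.2×38×6×400, 2.4×22×6×400) = 109.44 kN/bolt; interior L_c = 60 − 24 = 36, R_n = 103.68 kN/bolt. φR_n = 0.75 × (2×109.44 + 6×103.68) = 630.7 kN.
Tension rupture (net): A_n = (252 − 2×26)×6 = 1200 mm² (U = 1.0, A_e = A_n). φR_n = 0.75 × 400 × 1200 = 360.0 kN.
Block shear: shear path 2×[50+3×60] = 2×230 mm, A_gv = 2760, A_nv = 2×(230 − 3.5×26)×6 = 1668 mm²; tension across gage: (86 − 1×26)×6 = 360 mm². R_n = min(0.6×400×1668, 0.6×250×2760) + 1.0×400×360 = min(400.32, 414) + 144 = 544.32 kN. φR_n = 0.75 × 544.32 = 408.2 kN.
Governing: min(1069.7, 630.7, 360.0, 408.2) = 360.0 kN → net-section rupture.

360.0 kN (net-section rupture governs)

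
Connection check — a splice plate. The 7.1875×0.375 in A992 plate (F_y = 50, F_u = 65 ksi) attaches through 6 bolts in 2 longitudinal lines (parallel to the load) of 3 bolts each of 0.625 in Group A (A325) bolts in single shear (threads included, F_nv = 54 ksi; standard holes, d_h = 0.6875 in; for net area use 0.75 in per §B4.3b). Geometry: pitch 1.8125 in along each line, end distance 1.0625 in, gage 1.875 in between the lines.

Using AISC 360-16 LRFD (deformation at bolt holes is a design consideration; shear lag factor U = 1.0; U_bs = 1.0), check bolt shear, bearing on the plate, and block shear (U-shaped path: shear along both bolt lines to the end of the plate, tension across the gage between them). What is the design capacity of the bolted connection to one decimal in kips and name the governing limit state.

74.6 kips (bolt shear governs)

Bolt shear: A_b = π(0.625)²/4 = 0.3068 in². φR_n = 0.75 × 54 × 0.3068 × 6 × 1 = 74.6 kips.
Bearing (0.375 in plate, F_u = 65 ksi): end bolts L_c = 1.0625 − 0.6875/2 = 0.71875, R_n = min(1.2×0.71875×0.375×65, 2.4×0.625×0.375×65) = 21.023 kips/bolt; interior L_c = 1.8125 − 0.6875 = 1.125, R_n = 32.906 kips/bolt. φR_n = 0.75 × (2×21.023 + 4×32.906) = 130.3 kips.
Block shear: shear path 2×[1.0625+2×1.8125] = 2×4.6875 in, A_gv = 3.5156, A_nv = 2×(4.6875 − 2.5×0.75)×0.375 = 2.1094 in²; tension across gage: (1.875 − 1×0.75)×0.375 = 0.42188 in². R_n = min(0.6×65×2.1094, 0.6×50×3.5156) + 1.0×65×0.42188 = min(82.267, 105.47) + 27.422 = 109.69 kips. φR_n = 0.75 × 109.69 = 82.3 kips.
Governing: min(74.6, 130.3, 82.3) = 74.6 kips → bolt shear.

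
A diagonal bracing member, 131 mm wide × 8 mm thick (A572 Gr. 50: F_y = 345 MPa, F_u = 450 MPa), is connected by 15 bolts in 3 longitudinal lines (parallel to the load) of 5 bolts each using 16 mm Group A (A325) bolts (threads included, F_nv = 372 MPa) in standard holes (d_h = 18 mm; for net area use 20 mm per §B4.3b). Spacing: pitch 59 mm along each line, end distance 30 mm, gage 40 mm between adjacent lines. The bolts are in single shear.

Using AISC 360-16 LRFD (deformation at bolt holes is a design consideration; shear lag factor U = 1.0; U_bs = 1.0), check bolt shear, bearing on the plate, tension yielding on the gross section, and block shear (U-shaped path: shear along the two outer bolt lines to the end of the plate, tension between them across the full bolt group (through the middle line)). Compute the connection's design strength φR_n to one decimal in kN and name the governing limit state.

325.4 kN (gross-section yield governs)

Bolt shear: A_b = π(16)²/4 = 201.06 mm². φR_n = 0.75 × 372 × 201.06 × 15 × 1 = 841.4 kN.
Bearing (8 mm plate, F_u = 450 MPa): end bolts L_c = 30 − 18/2 = 21, R_n = min(1.2×21×8×450, 2.4×16×8×450) = 90.72 kN/bolt; interior L_c = 59 − 18 = 41, R_n = 138.24 kN/bolt. φR_n = 0.75 × (3×90.72 + 12×138.24) = 1448.3 kN.
Tension yield (gross): A_g = 131×8 = 1048 mm². φR_n = 0.90 × 345 × 1048 = 325.4 kN.
Block shear: shear path 2×[30+4×59] = 2×266 mm, A_gv = 4256, A_nv = 2×(266 − 4.5×20)×8 = 2816 mm²; tension across gage: (80 − 2×20)×8 = 320 mm². R_n = min(0.6×450×2816, 0.6×345×4256) + 1.0×450×320 = min(760.32, 880.99) + 144 = 904.32 kN. φR_n = 0.75 × 904.32 = 678.2 kN.
Governing: min(841.4, 1448.3, 325.4, 678.2) = 325.4 kN → gross-section yield.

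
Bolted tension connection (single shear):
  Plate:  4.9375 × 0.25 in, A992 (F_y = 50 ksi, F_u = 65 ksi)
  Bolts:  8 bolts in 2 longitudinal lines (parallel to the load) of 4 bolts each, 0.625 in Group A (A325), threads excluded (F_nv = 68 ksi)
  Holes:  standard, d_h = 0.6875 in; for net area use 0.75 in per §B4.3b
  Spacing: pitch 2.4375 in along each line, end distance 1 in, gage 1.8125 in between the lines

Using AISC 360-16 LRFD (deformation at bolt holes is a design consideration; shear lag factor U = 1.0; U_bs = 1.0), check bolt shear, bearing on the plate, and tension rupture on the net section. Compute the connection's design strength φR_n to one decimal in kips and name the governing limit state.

Bolt shear: A_b = π(0.625)²/4 = 0.3068 in². φR_n = 0.75 × 68 × 0.3068 × 8 × 1 = 125.2 kips.
Bearing (0.25 in plate, F_u = 65 ksi): end bolts L_c = 1 − 0.6875/2 = 0.65625, R_n = min(1.2×0.65625×0.25×65, 2.4×0.625×0.25×65) = 12.797 kips/bolt; interior L_c = 2.4375 − 0.6875 = 1.75, R_n = 24.375 kips/bolt. φR_n = 0.75 × (2×12.797 + 6×24.375) = 128.9 kips.
Tension rupture (net): A_n = (4.9375 − 2×0.75)×0.25 = 0.85938 in² (U = 1.0, A_e = A_n). φR_n = 0.75 × 65 × 0.85938 = 41.9 kips.
Governing: min(125.2, 128.9, 41.9) = 41.9 kips → net-section rupture.

41.9 kips (net-section rupture governs)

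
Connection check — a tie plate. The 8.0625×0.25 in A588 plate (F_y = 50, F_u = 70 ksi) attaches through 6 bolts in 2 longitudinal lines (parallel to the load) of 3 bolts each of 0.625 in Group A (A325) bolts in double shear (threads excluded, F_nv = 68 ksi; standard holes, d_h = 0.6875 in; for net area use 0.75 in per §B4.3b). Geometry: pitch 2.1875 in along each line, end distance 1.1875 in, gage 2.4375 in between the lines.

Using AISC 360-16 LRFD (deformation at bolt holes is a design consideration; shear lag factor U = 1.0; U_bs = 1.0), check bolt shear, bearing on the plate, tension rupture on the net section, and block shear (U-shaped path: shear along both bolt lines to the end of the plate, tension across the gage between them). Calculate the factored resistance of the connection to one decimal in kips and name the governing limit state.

80.2 kips (block shear governs)

Bolt shear: A_b = π(0.625)²/4 = 0.3068 in². φR_n = 0.75 × 68 × 0.3068 × 6 × 2 = 187.8 kips.
Bearing (0.25 in plate, F_u = 70 ksi): end bolts L_c = 1.1875 − 0.6875/2 = 0.84375, R_n = min(1.2×0.84375×0.25×70, 2.4×0.625×0.25×70) = 17.719 kips/bolt; interior L_c = 2.1875 − 0.6875 = 1.5, R_n = 26.25 kips/bolt. φR_n = 0.75 × (2×17.719 + 4×26.25) = 105.3 kips.
Tension rupture (net): A_n = (8.0625 − 2×0.75)×0.25 = 1.6406 in² (U = 1.0, A_e = A_n). φR_n = 0.75 × 70 × 1.6406 = 86.1 kips.
Block shear: shear path 2×[1.1875+2×2.1875] = 2×5.5625 in, A_gv = 2.7813, A_nv = 2×(5.5625 − 2.5×0.75)×0.25 = 1.8438 in²; tension across gage: (2.4375 − 1×0.75)×0.25 = 0.42188 in². R_n = min(0.6×70×1.8438, 0.6×50×2.7813) + 1.0×70×0.42188 = min(77.44, 83.439) + 29.532 = 106.97 kips. φR_n = 0.75 × 106.97 = 80.2 kips.
Governing: min(187.8, 105.3, 86.1, 80.2) = 80.2 kips → block shear.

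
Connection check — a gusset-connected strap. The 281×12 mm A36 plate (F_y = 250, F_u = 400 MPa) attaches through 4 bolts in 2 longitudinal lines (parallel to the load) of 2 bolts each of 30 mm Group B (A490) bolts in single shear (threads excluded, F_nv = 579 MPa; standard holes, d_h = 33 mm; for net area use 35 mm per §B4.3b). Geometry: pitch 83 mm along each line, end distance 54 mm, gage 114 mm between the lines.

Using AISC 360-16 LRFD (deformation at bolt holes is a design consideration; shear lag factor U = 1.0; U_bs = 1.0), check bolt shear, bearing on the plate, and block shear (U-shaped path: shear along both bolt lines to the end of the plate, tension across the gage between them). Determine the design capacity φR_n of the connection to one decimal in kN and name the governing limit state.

Bolt shear: A_b = π(30)²/4 = 706.86 mm². φR_n = 0.75 × 579 × 706.86 × 4 × 1 = 1227.8 kN.
Bearing (12 mm plate, F_u = 400 MPa): end bolts L_c = 54 − 33/2 = 37.5, R_n = min(1.2×37.5×12×400, 2.4×30×12×400) = 216 kN/bolt; interior L_c = 83 − 33 = 50, R_n = 288 kN/bolt. φR_n = 0.75 × (2×216 + 2×288) = 756.0 kN.
Block shear: shear path 2×[54+1×83] = 2×137 mm, A_gv = 3288, A_nv = 2×(137 − 1.5×35)×12 = 2028 mm²; tension across gage: (114 − 1×35)×12 = 948 mm². R_n = min(0.6×400×2028, 0.6×250×3288) + 1.0×400×948 = min(486.72, 493.2) + 379.2 = 865.92 kN. φR_n = 0.75 × 865.92 = 649.4 kN.
Governing: min(1227.8, 756.0, 649.4) = 649.4 kN → block shear.

649.4 kN (block shear governs)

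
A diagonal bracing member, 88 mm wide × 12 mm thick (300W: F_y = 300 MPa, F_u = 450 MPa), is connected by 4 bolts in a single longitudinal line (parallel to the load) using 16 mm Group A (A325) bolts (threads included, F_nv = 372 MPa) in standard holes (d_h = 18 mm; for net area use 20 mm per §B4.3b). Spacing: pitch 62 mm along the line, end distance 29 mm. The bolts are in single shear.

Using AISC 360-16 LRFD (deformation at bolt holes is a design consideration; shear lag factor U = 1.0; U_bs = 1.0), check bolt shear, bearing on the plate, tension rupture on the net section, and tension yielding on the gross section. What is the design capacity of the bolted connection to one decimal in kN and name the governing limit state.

Bolt shear: A_b = π(16)²/4 = 201.06 mm². φR_n = 0.75 × 372 × 201.06 × 4 × 1 = 224.4 kN.
Bearing (12 mm plate, F_u = 450 MPa): end bolts L_c = 29 − 18/2 = 20, R_n = min(1.2×20×12×450, 2.4×16×12×450) = 129.6 kN/bolt; interior L_c = 62 − 18 = 44, R_n = 207.36 kN/bolt. φR_n = 0.75 × (1×129.6 + 3×207.36) = 563.8 kN.
Tension rupture (net): A_n = (88 − 1×20)×12 = 816 mm² (U = 1.0, A_e = A_n). φR_n = 0.75 × 450 × 816 = 275.4 kN.
Tension yield (gross): A_g = 88×12 = 1056 mm². φR_n = 0.90 × 300 × 1056 = 285.1 kN.
Governing: min(224.4, 563.8, 275.4, 285.1) = 224.4 kN → bolt shear.

224.4 kN (bolt shear governs)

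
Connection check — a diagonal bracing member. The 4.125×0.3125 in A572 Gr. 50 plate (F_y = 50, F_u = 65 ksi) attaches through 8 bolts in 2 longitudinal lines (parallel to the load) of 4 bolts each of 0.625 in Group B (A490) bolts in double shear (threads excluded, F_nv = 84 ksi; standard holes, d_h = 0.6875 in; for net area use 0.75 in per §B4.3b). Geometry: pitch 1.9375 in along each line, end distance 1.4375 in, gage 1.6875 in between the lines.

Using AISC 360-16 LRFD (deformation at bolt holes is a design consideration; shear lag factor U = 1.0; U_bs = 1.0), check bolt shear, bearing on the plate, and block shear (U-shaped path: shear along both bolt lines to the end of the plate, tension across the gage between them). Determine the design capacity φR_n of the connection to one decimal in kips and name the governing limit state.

98.8 kips (block shear governs)

Bolt shear: A_b = π(0.625)²/4 = 0.3068 in². φR_n = 0.75 × 84 × 0.3068 × 8 × 2 = 309.3 kips.
Bearing (0.3125 in plate, F_u = 65 ksi): end bolts L_c = 1.4375 − 0.6875/2 = 1.09375, R_n = min(1.2×1.09375×0.3125×65, 2.4×0.625×0.3125×65) = 26.66 kips/bolt; interior L_c = 1.9375 − 0.6875 = 1.25, R_n = 30.469 kips/bolt. φR_n = 0.75 × (2×26.66 + 6×30.469) = 177.1 kips.
Block shear: shear path 2×[1.4375+3×1.9375] = 2×7.25 in, A_gv = 4.5313, A_nv = 2×(7.25 − 3.5×0.75)×0.3125 = 2.8906 in²; tension across gage: (1.6875 − 1×0.75)×0.3125 = 0.29297 in². R_n = min(0.6×65×2.8906, 0.6×50×4.5313) + 1.0×65×0.29297 = min(112.73, 135.94) + 19.043 = 131.77 kips. φR_n = 0.75 × 131.77 = 98.8 kips.
Governing: min(309.3, 177.1, 98.8) = 98.8 kips → block shear.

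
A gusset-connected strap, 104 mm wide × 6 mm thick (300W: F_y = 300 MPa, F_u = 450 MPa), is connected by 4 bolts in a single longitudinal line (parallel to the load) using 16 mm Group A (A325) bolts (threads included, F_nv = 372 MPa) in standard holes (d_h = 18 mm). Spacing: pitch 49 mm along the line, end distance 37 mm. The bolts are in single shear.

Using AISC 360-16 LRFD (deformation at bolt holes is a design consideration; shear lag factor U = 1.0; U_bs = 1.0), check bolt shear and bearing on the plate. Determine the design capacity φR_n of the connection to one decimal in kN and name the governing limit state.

Bolt shear: A_b = π(16)²/4 = 201.06 mm². φR_n = 0.75 × 372 × 201.06 × 4 × 1 = 224.4 kN.
Bearing (6 mm plate, F_u = 450 MPa): end bolts L_c = 37 − 18/2 = 28, R_n = min(1.2×28×6×450, 2.4×16×6×450) = 90.72 kN/bolt; interior L_c = 49 − 18 = 31, R_n = 100.44 kN/bolt. φR_n = 0.75 × (1×90.72 + 3×100.44) = 294.0 kN.
Governing: min(224.4, 294.0) = 224.4 kN → bolt shear.

224.4 kN (bolt shear governs)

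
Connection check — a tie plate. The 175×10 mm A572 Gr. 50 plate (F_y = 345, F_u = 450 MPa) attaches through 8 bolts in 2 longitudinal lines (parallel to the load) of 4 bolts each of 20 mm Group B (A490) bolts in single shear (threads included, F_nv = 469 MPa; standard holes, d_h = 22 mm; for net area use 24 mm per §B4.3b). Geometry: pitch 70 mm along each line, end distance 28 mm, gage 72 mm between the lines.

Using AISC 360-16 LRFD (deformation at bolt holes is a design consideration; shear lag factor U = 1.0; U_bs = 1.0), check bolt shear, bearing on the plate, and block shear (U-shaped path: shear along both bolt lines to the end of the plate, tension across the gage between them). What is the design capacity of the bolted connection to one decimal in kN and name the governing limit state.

785.7 kN (block shear governs)

Bolt shear: A_b = π(20)²/4 = 314.16 mm². φR_n = 0.75 × 469 × 314.16 × 8 × 1 = 884.0 kN.
Bearing (10 mm plate, F_u = 450 MPa): end bolts L_c = 28 − 22/2 = 17, R_n = min(1.2×17×10×450, 2.4×20×10×450) = 91.8 kN/bolt; interior L_c = 70 − 22 = 48, R_n = 216 kN/bolt. φR_n = 0.75 × (2×91.8 + 6×216) = 1109.7 kN.
Block shear: shear path 2×[28+3×70] = 2×238 mm, A_gv = 4760, A_nv = 2×(238 − 3.5×24)×10 = 3080 mm²; tension across gage: (72 − 1×24)×10 = 480 mm². R_n = min(0.6×450×3080, 0.6×345×4760) + 1.0×450×480 = min(831.6, 985.32) + 216 = 1047.6 kN. φR_n = 0.75 × 1047.6 = 785.7 kN.
Governing: min(884.0, 1109.7, 785.7) = 785.7 kN → block shear.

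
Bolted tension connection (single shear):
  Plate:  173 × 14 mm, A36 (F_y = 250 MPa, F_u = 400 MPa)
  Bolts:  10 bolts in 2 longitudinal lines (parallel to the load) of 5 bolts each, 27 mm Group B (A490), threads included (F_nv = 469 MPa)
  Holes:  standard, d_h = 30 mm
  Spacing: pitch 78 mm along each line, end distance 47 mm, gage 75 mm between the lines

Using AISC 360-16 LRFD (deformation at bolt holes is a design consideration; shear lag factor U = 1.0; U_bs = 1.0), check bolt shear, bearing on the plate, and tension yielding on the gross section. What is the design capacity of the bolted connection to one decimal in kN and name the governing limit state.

545.0 kN (gross-section yield governs)

Bolt shear: A_b = π(27)²/4 = 572.56 mm². φR_n = 0.75 × 469 × 572.56 × 10 × 1 = 2014.0 kN.
Bearing (14 mm plate, F_u = 400 MPa): end bolts L_c = 47 − 30/2 = 32, R_n = min(1.2×32×14×400, 2.4×27×14×400) = 215.04 kN/bolt; interior L_c = 78 − 30 = 48, R_n = 322.56 kN/bolt. φR_n = 0.75 × (2×215.04 + 8×322.56) = 2257.9 kN.
Tension yield (gross): A_g = 173×14 = 2422 mm². φR_n = 0.90 × 250 × 2422 = 545.0 kN.
Governing: min(2014.0, 2257.9, 545.0) = 545.0 kN → gross-section yield.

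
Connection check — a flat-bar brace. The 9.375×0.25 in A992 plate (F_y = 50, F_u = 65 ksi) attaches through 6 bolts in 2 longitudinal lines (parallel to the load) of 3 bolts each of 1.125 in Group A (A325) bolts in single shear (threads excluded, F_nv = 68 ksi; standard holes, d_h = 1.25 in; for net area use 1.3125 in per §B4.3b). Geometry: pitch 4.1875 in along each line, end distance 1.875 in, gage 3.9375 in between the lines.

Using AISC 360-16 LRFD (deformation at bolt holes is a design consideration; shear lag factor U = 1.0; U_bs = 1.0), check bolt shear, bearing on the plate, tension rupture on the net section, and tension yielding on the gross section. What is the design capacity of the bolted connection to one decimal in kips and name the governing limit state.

Bolt shear: A_b = π(1.125)²/4 = 0.99402 in². φR_n = 0.75 × 68 × 0.99402 × 6 × 1 = 304.2 kips.
Bearing (0.25 in plate, F_u = 65 ksi): end bolts L_c = 1.875 − 1.25/2 = 1.25, R_n = min(1.2×1.25×0.25×65, 2.4×1.125×0.25×65) = 24.375 kips/bolt; interior L_c = 4.1875 − 1.25 = 2.9375, R_n = 43.875 kips/bolt. φR_n = 0.75 × (2×24.375 + 4×43.875) = 168.2 kips.
Tension rupture (net): A_n = (9.375 − 2×1.3125)×0.25 = 1.6875 in² (U = 1.0, A_e = A_n). φR_n = 0.75 × 65 × 1.6875 = 82.3 kips.
Tension yield (gross): A_g = 9.375×0.25 = 2.3438 in². φR_n = 0.90 × 50 × 2.3438 = 105.5 kips.
Governing: min(304.2, 168.2, 82.3, 105.5) = 82.3 kips → net-section rupture.

82.3 kips (net-section rupture governs)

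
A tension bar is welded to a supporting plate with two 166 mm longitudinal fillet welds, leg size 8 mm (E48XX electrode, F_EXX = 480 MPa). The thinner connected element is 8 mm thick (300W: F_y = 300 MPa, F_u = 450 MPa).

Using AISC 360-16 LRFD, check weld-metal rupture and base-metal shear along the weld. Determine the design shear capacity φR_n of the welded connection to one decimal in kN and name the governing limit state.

Weld metal: throat = 0.707×8 = 5.656 mm, L = 2×166 = 332 mm. φR_n = 0.75 × 0.6 × 480 × 5.656 × 332 = 405.6 kN.
Base metal shear (8 mm plate): yield φR_n = 1.0×0.6×300×8×332 = 478.1 kN; rupture φR_n = 0.75×0.6×450×8×332 = 537.8 kN; take 478.1 kN (yield).
Governing: min(405.6, 478.1) = 405.6 kN → weld metal.

405.6 kN (weld metal governs)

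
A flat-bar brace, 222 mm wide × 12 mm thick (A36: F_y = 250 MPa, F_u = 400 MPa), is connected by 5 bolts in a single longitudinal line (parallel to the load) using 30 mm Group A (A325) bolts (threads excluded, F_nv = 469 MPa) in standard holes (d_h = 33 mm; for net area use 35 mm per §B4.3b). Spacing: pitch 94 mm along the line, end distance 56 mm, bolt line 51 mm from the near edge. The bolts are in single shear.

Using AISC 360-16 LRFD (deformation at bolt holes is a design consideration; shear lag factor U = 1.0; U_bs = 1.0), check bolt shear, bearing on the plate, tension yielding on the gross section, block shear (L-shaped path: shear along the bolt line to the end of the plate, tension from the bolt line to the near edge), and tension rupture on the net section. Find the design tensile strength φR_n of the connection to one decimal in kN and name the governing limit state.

Bolt shear: A_b = π(30)²/4 = 706.86 mm². φR_n = 0.75 × 469 × 706.86 × 5 × 1 = 1243.2 kN.
Bearing (12 mm plate, F_u = 400 MPa): end bolts L_c = 56 − 33/2 = 39.5, R_n = min(1.2×39.5×12×400, 2.4×30×12×400) = 227.52 kN/bolt; interior L_c = 94 − 33 = 61, R_n = 345.6 kN/bolt. φR_n = 0.75 × (1×227.52 + 4×345.6) = 1207.4 kN.
Tension yield (gross): A_g = 222×12 = 2664 mm². φR_n = 0.90 × 250 × 2664 = 599.4 kN.
Block shear: shear path 1×[56+4×94] = 1×432 mm, A_gv = 5184, A_nv = 1×(432 − 4.5×35)×12 = 3294 mm²; tension to near edge: (51 − 0.5×35)×12 = 402 mm². R_n = min(0.6×400×3294, 0.6×250×5184) + 1.0×400×402 = min(790.56, 777.6) + 160.8 = 938.4 kN. φR_n = 0.75 × 938.4 = 703.8 kN.
Tension rupture (net): A_n = (222 − 1×35)×12 = 2244 mm² (U = 1.0, A_e = A_n). φR_n = 0.75 × 400 × 2244 = 673.2 kN.
Governing: min(1243.2, 1207.4, 599.4, 703.8, 673.2) = 599.4 kN → gross-section yield.

599.4 kN (gross-section yield governs)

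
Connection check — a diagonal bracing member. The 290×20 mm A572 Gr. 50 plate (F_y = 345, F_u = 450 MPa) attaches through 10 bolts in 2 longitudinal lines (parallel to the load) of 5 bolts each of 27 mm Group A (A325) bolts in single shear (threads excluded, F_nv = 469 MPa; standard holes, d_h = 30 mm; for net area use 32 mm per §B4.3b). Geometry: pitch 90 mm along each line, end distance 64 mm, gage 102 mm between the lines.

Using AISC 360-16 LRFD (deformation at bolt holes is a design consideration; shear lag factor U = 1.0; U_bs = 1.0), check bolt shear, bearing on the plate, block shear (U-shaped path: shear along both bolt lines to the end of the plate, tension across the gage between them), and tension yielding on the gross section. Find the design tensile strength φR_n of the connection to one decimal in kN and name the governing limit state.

1800.9 kN (gross-section yield governs)

Bolt shear: A_b = π(27)²/4 = 572.56 mm². φR_n = 0.75 × 469 × 572.56 × 10 × 1 = 2014.0 kN.
Bearing (20 mm plate, F_u = 450 MPa): end bolts L_c = 64 − 30/2 = 49, R_n = min(1.2×49×20×450, 2.4×27×20×450) = 529.2 kN/bolt; interior L_c = 90 − 30 = 60, R_n = 583.2 kN/bolt. φR_n = 0.75 × (2×529.2 + 8×583.2) = 4293.0 kN.
Block shear: shear path 2×[64+4×90] = 2×424 mm, A_gv = 16960, A_nv = 2×(424 − 4.5×32)×20 = 11200 mm²; tension across gage: (102 − 1×32)×20 = 1400 mm². R_n = min(0.6×450×11200, 0.6×345×16960) + 1.0×450×1400 = min(3024, 3510.7) + 630 = 3654 kN. φR_n = 0.75 × 3654 = 2740.5 kN.
Tension yield (gross): A_g = 290×20 = 5800 mm². φR_n = 0.90 × 345 × 5800 = 1800.9 kN.
Governing: min(2014.0, 4293.0, 2740.5, 1800.9) = 1800.9 kN → gross-section yield.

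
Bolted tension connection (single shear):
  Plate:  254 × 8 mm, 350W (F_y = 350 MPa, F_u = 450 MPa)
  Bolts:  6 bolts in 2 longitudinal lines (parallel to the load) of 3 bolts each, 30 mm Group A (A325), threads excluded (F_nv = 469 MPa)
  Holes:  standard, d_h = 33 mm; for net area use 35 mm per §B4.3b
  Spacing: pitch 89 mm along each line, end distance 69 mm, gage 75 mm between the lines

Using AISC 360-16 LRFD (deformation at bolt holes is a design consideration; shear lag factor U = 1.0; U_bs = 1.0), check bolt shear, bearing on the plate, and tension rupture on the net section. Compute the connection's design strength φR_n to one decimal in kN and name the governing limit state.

Bolt shear: A_b = π(30)²/4 = 706.86 mm². φR_n = 0.75 × 469 × 706.86 × 6 × 1 = 1491.8 kN.
Bearing (8 mm plate, F_u = 450 MPa): end bolts L_c = 69 − 33/2 = 52.5, R_n = min(1.2×52.5×8×450, 2.4×30×8×450) = 226.8 kN/bolt; interior L_c = 89 − 33 = 56, R_n = 241.92 kN/bolt. φR_n = 0.75 × (2×226.8 + 4×241.92) = 1066.0 kN.
Tension rupture (net): A_n = (254 − 2×35)×8 = 1472 mm² (U = 1.0, A_e = A_n). φR_n = 0.75 × 450 × 1472 = 496.8 kN.
Governing: min(1491.8, 1066.0, 496.8) = 496.8 kN → net-section rupture.

496.8 kN (net-section rupture governs)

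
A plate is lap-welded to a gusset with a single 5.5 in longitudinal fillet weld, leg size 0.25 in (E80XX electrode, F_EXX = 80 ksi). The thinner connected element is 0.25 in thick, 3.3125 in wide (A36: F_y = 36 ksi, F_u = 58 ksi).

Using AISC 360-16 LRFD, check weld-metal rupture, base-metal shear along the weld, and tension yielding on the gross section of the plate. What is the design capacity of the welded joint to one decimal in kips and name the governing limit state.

Weld metal: throat = 0.707×0.25 = 0.17675 in, L = 5.5 in. φR_n = 0.75 × 0.6 × 80 × 0.17675 × 5.5 = 35.0 kips.
Base metal shear (0.25 in plate): yield φR_n = 1.0×0.6×36×0.25×5.5 = 29.7 kips; rupture φR_n = 0.75×0.6×58×0.25×5.5 = 35.9 kips; take 29.7 kips (yield).
Tension yield (gross): A_g = 3.3125×0.25 = 0.82813 in². φR_n = 0.90 × 36 × 0.82813 = 26.8 kips.
Governing: min(35.0, 29.7, 26.8) = 26.8 kips → gross-section yield.

26.8 kips (gross-section yield governs)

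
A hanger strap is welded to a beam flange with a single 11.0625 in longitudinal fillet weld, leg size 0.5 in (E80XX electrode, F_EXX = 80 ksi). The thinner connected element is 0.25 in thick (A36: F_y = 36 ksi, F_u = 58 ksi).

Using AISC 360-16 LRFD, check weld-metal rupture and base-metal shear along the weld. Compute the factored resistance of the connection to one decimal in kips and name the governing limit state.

59.7 kips (base-metal shear governs)

Weld metal: throat = 0.707×0.5 = 0.3535 in, L = 11.0625 in. φR_n = 0.75 × 0.6 × 80 × 0.3535 × 11.0625 = 140.8 kips.
Base metal shear (0.25 in plate): yield φR_n = 1.0×0.6×36×0.25×11.0625 = 59.7 kips; rupture φR_n = 0.75×0.6×58×0.25×11.0625 = 72.2 kips; take 59.7 kips (yield).
Governing: min(140.8, 59.7) = 59.7 kips → base-metal shear.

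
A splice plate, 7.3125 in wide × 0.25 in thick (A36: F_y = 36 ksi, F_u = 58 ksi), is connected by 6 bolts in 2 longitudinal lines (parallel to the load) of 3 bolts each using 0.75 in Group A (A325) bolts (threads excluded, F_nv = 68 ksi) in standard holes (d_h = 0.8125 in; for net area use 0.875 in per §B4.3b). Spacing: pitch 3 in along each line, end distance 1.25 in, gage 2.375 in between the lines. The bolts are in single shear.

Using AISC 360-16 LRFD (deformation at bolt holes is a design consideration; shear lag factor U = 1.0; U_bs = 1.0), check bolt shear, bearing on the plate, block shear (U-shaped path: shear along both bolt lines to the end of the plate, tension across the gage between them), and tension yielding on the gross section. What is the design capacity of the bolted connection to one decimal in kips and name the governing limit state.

59.2 kips (gross-section yield governs)

Bolt shear: A_b = π(0.75)²/4 = 0.44179 in². φR_n = 0.75 × 68 × 0.44179 × 6 × 1 = 135.2 kips.
Bearing (0.25 in plate, F_u = 58 ksi): end bolts L_c = 1.25 − 0.8125/2 = 0.84375, R_n = min(1.2×0.84375×0.25×58, 2.4×0.75×0.25×58) = 14.681 kips/bolt; interior L_c = 3 − 0.8125 = 2.1875, R_n = 26.1 kips/bolt. φR_n = 0.75 × (2×14.681 + 4×26.1) = 100.3 kips.
Block shear: shear path 2×[1.25+2×3] = 2×7.25 in, A_gv = 3.625, A_nv = 2×(7.25 − 2.5×0.875)×0.25 = 2.5313 in²; tension across gage: (2.375 − 1×0.875)×0.25 = 0.375 in². R_n = min(0.6×58×2.5313, 0.6×36×3.625) + 1.0×58×0.375 = min(88.089, 78.3) + 21.75 = 100.05 kips. φR_n = 0.75 × 100.05 = 75.0 kips.
Tension yield (gross): A_g = 7.3125×0.25 = 1.8281 in². φR_n = 0.90 × 36 × 1.8281 = 59.2 kips.
Governing: min(135.2, 100.3, 75.0, 59.2) = 59.2 kips → gross-section yield.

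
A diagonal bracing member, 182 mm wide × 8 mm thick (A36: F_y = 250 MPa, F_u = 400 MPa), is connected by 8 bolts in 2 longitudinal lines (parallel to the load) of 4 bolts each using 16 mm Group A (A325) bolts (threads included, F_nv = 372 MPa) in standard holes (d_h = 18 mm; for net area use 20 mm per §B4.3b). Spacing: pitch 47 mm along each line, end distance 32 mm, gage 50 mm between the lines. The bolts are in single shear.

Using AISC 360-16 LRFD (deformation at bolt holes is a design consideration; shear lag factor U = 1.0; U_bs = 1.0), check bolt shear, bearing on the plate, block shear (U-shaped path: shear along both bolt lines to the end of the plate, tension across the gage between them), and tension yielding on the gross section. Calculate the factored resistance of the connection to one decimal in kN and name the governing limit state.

Bolt shear: A_b = π(16)²/4 = 201.06 mm². φR_n = 0.75 × 372 × 201.06 × 8 × 1 = 448.8 kN.
Bearing (8 mm plate, F_u = 400 MPa): end bolts L_c = 32 − 18/2 = 23, R_n = min(1.2×23×8×400, 2.4×16×8×400) = 88.32 kN/bolt; interior L_c = 47 − 18 = 29, R_n = 111.36 kN/bolt. φR_n = 0.75 × (2×88.32 + 6×111.36) = 633.6 kN.
Block shear: shear path 2×[32+3×47] = 2×173 mm, A_gv = 2768, A_nv = 2×(173 − 3.5×20)×8 = 1648 mm²; tension across gage: (50 − 1×20)×8 = 240 mm². R_n = min(0.6×400×1648, 0.6×250×2768) + 1.0×400×240 = min(395.52, 415.2) + 96 = 491.52 kN. φR_n = 0.75 × 491.52 = 368.6 kN.
Tension yield (gross): A_g = 182×8 = 1456 mm². φR_n = 0.90 × 250 × 1456 = 327.6 kN.
Governing: min(448.8, 633.6, 368.6, 327.6) = 327.6 kN → gross-section yield.

327.6 kN (gross-section yield governs)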